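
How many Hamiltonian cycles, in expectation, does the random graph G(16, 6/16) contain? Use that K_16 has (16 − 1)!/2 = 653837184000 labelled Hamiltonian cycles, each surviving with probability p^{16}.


K_16 has (16 − 1)!/2 = 653837184000 labelled Hamiltonian cycles.
For each such Hamiltonian cycle H, let X_H = 1 if all 16 edges of H are present in G. Then P[X_H = 1] = p^{16} = (3/8)^{16} = 43046721/281474976710656.
By linearity of expectation: E[X] = Σ_H E[X_H] = 653837184000 · p^{16} = 653837184000 · 43046721/281474976710656 = 27485885585032875/274877906944.
Numerically: E[X] ≈ 1e+05.

E[X] = 653837184000 · (3/8)^{16} = 27485885585032875/274877906944 ≈ 1e+05.


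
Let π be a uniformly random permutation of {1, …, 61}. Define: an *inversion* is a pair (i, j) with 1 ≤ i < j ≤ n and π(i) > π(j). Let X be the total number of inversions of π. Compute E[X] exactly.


Write X = Σ X_I over the C(61, 2) = 1830 pairs i < j, with X_I the indicator of one inversion.
There are 1830 indicators.
For each fixed pair i < j, the values π(i) and π(j) are two distinct elements of {1, …, 61} in uniformly random order; by symmetry P[π(i) > π(j)] = 1/2.
By linearity: E[X] = 1830 · (1/2) = C(61, 2) · (1/2) = 1830/2 = 915 ≈ 915.0000.

E[X] = 915 = 915.0000.


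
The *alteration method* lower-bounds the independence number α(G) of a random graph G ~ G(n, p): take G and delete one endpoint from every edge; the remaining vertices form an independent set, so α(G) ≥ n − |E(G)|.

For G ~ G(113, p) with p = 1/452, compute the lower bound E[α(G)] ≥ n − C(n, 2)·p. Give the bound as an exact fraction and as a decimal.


E[|E(G)|] = C(113, 2)·p = 6328 · (1/452) = 14.
E[α(G)] ≥ n − E[|E(G)|] = 113 − 14 = 99.
Numerically: ≈ 99.000000.
(This is only a lower bound; the true E[α(G)] may be larger.)

E[α(G)] ≥ 99 ≈ 99.000000.


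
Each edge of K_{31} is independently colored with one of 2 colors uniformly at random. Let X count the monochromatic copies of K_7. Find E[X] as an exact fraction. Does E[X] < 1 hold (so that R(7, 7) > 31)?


E[X] = C(31, 7) · 2^{1 − 21} = 2629575 · 2^{−20} = 2629575/1048576.
As a reduced fraction: E[X] = 2629575/1048576 ≈ 2.5078.
Is E[X] < 1? NO.
Since E[X] ≥ 1, the first-moment bound is inconclusive at n = 31; it does NOT by itself certify R(7, 7) > 31.

E[X] = 2629575/1048576 ≈ 2.5078; E[X] ≥ 1; first-moment method inconclusive here.


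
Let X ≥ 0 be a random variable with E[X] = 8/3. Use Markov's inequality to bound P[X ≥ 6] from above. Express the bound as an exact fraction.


μ = E[X] = 8/3, a = 6.
Markov: P[X ≥ 6] ≤ μ/a = (8/3)/6 = 4/9.
Numerically: ≈ 0.444444.
(Since a = 6 > μ = 2.666667, the bound 4/9 is < 1 and informative.)

P[X ≥ 6] ≤ 4/9 ≈ 0.444444.


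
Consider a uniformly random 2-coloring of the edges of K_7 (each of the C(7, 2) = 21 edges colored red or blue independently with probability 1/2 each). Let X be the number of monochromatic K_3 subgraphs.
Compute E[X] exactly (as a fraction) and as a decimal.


Let X = Σ_S X_S over the C(7, 3) = 35 subsets S of size 3, where X_S = 1 if the K_3 on S is monochromatic.
For a fixed S, the K_3 on S has C(3, 2) = 3 edges. P[all 3 edges red] = (1/2)^3, and likewise for blue, so P[monochromatic] = 2·(1/2)^3 = 2^{1 − 3} = 1/4.
By linearity: E[X] = C(7, 3) · 2^{1 − 3} = 35 · 1/4 = 35/4.
Numerically: E[X] ≈ 8.75000.

E[X] = C(7,3)·2^(1−C(3,2)) = 35/4 ≈ 8.75000.


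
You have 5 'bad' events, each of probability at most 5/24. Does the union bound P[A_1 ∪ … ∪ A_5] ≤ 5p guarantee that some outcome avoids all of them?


Union bound: P[∪_{i=1}^{5} A_i] ≤ Σ_i P[A_i] ≤ 5·p = 5·(5/24) = 25/24.
Numerically: 25/24 ≈ 1.0416667.
Is 25/24 < 1? NO.
Since the bound 25/24 is ≥ 1, the union bound is uninformative here; it does NOT by itself certify existence.

5·p = 25/24 ≈ 1.0416667; existence NOT certified by the union bound.


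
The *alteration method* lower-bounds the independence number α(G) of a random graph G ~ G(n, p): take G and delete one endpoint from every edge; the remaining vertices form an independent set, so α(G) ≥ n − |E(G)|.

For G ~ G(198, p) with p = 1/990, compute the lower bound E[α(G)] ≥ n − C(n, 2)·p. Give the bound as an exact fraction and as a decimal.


E[|E(G)|] = C(198, 2)·p = 19503 · (1/990) = 197/10.
E[α(G)] ≥ n − E[|E(G)|] = 198 − 197/10 = 1783/10.
Numerically: ≈ 178.300.
(This is only a lower bound; the true E[α(G)] may be larger.)

E[α(G)] ≥ 1783/10 ≈ 178.300.


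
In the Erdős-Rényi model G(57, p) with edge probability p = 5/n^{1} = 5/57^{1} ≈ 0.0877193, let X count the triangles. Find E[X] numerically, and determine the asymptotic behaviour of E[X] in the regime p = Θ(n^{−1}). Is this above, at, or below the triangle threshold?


Number of potential triangles: C(57, 3) = 29260.
Each occurs with probability p³ ≈ (0.0877193)³ ≈ 6.74971516e-04.
By linearity: E[X] = C(57, 3)·p³ ≈ 29260 · 6.74971516e-04 ≈ 19.749667.
Here α = 1, so p = 5/n is exactly at the triangle threshold p ~ 1/n. Asymptotically E[X] → c³/6 = 5³/6 = 125/6 ≈ 20.833333, a bounded constant. In this regime the triangle count is asymptotically Poisson(c³/6).

E[X] ≈ 19.749667; in regime p = Θ(1/n^{1}) E[X] stays bounded (at the triangle threshold p ~ 1/n).


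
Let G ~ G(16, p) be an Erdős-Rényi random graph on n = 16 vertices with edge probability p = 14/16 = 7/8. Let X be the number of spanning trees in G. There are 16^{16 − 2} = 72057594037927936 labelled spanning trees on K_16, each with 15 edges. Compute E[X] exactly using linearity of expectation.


K_16 has 16^{16 − 2} = 72057594037927936 labelled spanning trees.
For each such spanning tree H, let X_H = 1 if all 15 edges of H are present in G. Then P[X_H = 1] = p^{15} = (7/8)^{15} = 4747561509943/35184372088832.
By linearity of expectation: E[X] = Σ_H E[X_H] = 72057594037927936 · p^{15} = 72057594037927936 · 4747561509943/35184372088832 = 9723005972363264.
Numerically: E[X] ≈ 9.723e+15.

E[X] = 72057594037927936 · (7/8)^{15} = 9723005972363264 ≈ 9.723e+15.


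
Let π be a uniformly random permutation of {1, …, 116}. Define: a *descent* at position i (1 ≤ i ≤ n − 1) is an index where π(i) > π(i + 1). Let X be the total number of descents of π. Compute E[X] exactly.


Write X = Σ X_I over i = 1, …, 115, with X_I the indicator of one descent.
There are 115 indicators.
For each fixed i, the pair (π(i), π(i+1)) is a uniformly random ordered pair of distinct values from {1, …, 116}; by symmetry P[π(i) > π(i+1)] = 1/2.
By linearity: E[X] = 115 · (1/2) = (116 − 1) · (1/2) = 115/2 ≈ 57.500.

E[X] = 115/2 = 57.500.


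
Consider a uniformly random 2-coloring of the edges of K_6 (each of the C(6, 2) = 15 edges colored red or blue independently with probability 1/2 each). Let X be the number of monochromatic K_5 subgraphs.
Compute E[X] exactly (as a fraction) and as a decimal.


Let X = Σ_S X_S over the C(6, 5) = 6 subsets S of size 5, where X_S = 1 if the K_5 on S is monochromatic.
For a fixed S, the K_5 on S has C(5, 2) = 10 edges. P[all 10 edges red] = (1/2)^10, and likewise for blue, so P[monochromatic] = 2·(1/2)^10 = 2^{1 − 10} = 1/512.
Summing: E[X] = C(6, 5) · 2^{1 − 10} = 6 · 1/512 = 3/256.
Numerically: E[X] ≈ 0.01172.

E[X] = C(6,5)·2^(1−C(5,2)) = 3/256 ≈ 0.01172.


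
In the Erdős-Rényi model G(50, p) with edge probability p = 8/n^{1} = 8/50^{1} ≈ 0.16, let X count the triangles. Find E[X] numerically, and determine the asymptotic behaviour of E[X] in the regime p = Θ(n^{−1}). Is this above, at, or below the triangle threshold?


Number of potential triangles: C(50, 3) = 19600.
Each occurs with probability p³ ≈ (0.16)³ ≈ 4.09600000e-03.
By linearity: E[X] = C(50, 3)·p³ ≈ 19600 · 4.09600000e-03 ≈ 80.281600.
Here α = 1, so p = 8/n is exactly at the triangle threshold p ~ 1/n. Asymptotically E[X] → c³/6 = 8³/6 = 256/3 ≈ 85.333333, a bounded constant. In this regime the triangle count is asymptotically Poisson(c³/6).

E[X] ≈ 80.281600; in regime p = Θ(1/n^{1}) E[X] stays bounded (at the triangle threshold p ~ 1/n).


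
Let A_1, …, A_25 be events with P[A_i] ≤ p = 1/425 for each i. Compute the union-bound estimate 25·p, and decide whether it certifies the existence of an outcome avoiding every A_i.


Union bound: P[∪_{i=1}^{25} A_i] ≤ Σ_i P[A_i] ≤ 25·p = 25·(1/425) = 1/17.
Numerically: 1/17 ≈ 0.05882.
Is 1/17 < 1? YES.
Since P[∪ A_i] ≤ 1/17 < 1, the complement has P[∩ A_i^c] ≥ 1 − 1/17 = 16/17 > 0, so some outcome avoids every A_i.

25·p = 1/17 ≈ 0.05882; existence CERTIFIED by the union bound.


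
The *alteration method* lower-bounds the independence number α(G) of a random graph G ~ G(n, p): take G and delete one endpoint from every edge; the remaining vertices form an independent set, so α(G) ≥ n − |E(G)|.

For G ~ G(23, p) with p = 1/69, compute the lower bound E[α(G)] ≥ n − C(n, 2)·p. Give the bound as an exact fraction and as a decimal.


E[|E(G)|] = C(23, 2)·p = 253 · (1/69) = 11/3.
E[α(G)] ≥ n − E[|E(G)|] = 23 − 11/3 = 58/3.
Numerically: ≈ 19.333.
(This is only a lower bound; the true E[α(G)] may be larger.)

E[α(G)] ≥ 58/3 ≈ 19.333.


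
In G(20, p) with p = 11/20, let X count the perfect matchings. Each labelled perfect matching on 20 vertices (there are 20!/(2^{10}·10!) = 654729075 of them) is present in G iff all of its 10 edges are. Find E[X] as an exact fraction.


K_20 has 20!/(2^{10}·10!) = 654729075 labelled perfect matchings.
For each such perfect matching H, let X_H = 1 if all 10 edges of H are present in G. Then P[X_H = 1] = p^{10} = (11/20)^{10} = 25937424601/10240000000000.
By linearity of expectation: E[X] = Σ_H E[X_H] = 654729075 · p^{10} = 654729075 · 25937424601/10240000000000 = 679279440675798963/409600000000.
Numerically: E[X] ≈ 1.658e+06.

E[X] = 654729075 · (11/20)^{10} = 679279440675798963/409600000000 ≈ 1.658e+06.


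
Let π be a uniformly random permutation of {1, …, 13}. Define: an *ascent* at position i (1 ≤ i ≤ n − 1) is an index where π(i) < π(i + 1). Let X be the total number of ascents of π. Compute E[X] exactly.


Write X = Σ X_I over i = 1, …, 12, with X_I the indicator of one ascent.
There are 12 indicators.
For each fixed i, the pair (π(i), π(i+1)) is a uniformly random ordered pair of distinct values from {1, …, 13}; by symmetry P[π(i) < π(i+1)] = 1/2.
By linearity: E[X] = 12 · (1/2) = (13 − 1) · (1/2) = 6 ≈ 6.000000.

E[X] = 6 = 6.000000.


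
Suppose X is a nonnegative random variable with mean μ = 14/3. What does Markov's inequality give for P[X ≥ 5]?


μ = E[X] = 14/3, a = 5.
Markov: P[X ≥ 5] ≤ μ/a = (14/3)/5 = 14/15.
Numerically: ≈ 0.933333.
(Since a = 5 > μ = 4.666667, the bound 14/15 is < 1 and informative.)

P[X ≥ 5] ≤ 14/15 ≈ 0.933333.


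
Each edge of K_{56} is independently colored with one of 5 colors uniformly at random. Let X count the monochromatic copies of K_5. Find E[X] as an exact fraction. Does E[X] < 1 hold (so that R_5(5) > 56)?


E[X] = C(56, 5) · 5^{1 − 10} = 3819816 · 5^{−9} = 3819816/1953125.
As a reduced fraction: E[X] = 3819816/1953125 ≈ 1.955746.
Is E[X] < 1? NO.
Since E[X] ≥ 1, the first-moment bound is inconclusive at n = 56; it does NOT by itself certify R_5(5) > 56.

E[X] = 3819816/1953125 ≈ 1.955746; E[X] ≥ 1; first-moment method inconclusive here.


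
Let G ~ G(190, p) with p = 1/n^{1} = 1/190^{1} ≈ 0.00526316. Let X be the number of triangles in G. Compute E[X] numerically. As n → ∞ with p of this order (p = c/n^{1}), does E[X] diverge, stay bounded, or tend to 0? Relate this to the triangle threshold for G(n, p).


Number of potential triangles: C(190, 3) = 1125180.
Each occurs with probability p³ ≈ (0.00526316)³ ≈ 1.45793847e-07.
By linearity: E[X] = C(190, 3)·p³ ≈ 1125180 · 1.45793847e-07 ≈ 0.164044.
Here α = 1, so p = 1/n is exactly at the triangle threshold p ~ 1/n. Asymptotically E[X] → c³/6 = 1³/6 = 1/6 ≈ 0.166667, a bounded constant. In this regime the triangle count is asymptotically Poisson(c³/6).

E[X] ≈ 0.164044; in regime p = Θ(1/n^{1}) E[X] stays bounded (at the triangle threshold p ~ 1/n).


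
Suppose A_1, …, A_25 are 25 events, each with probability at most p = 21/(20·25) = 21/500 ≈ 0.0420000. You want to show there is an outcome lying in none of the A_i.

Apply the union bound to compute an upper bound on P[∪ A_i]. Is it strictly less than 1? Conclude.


Union bound: P[∪_{i=1}^{25} A_i] ≤ Σ_i P[A_i] ≤ 25·p = 25·(21/500) = 21/20.
Numerically: 21/20 ≈ 1.0500000.
Is 21/20 < 1? NO.
Since the bound 21/20 is ≥ 1, the union bound is uninformative here; it does NOT by itself certify existence.

25·p = 21/20 ≈ 1.0500000; existence NOT certified by the union bound.


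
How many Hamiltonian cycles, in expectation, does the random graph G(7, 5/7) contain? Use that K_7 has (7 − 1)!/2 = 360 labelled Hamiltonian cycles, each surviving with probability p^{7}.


K_7 has (7 − 1)!/2 = 360 labelled Hamiltonian cycles.
For each such Hamiltonian cycle H, let X_H = 1 if all 7 edges of H are present in G. Then P[X_H = 1] = p^{7} = (5/7)^{7} = 78125/823543.
Summing the indicators: E[X] = Σ_H E[X_H] = 360 · p^{7} = 360 · 78125/823543 = 28125000/823543.
Numerically: E[X] ≈ 34.151.

E[X] = 360 · (5/7)^{7} = 28125000/823543 ≈ 34.151.


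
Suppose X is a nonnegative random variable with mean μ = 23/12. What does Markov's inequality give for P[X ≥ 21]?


μ = E[X] = 23/12, a = 21.
Markov: P[X ≥ 21] ≤ μ/a = (23/12)/21 = 23/252.
Numerically: ≈ 0.091.
(Since a = 21 > μ = 1.917, the bound 23/252 is < 1 and informative.)

P[X ≥ 21] ≤ 23/252 ≈ 0.091.


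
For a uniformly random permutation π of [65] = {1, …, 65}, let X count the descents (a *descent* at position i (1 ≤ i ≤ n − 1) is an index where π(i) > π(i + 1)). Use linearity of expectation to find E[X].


Write X = Σ X_I over i = 1, …, 64, with X_I the indicator of one descent.
There are 64 indicators.
For each fixed i, the pair (π(i), π(i+1)) is a uniformly random ordered pair of distinct values from {1, …, 65}; by symmetry P[π(i) > π(i+1)] = 1/2.
By linearity: E[X] = 64 · (1/2) = (65 − 1) · (1/2) = 32 ≈ 32.000000.

E[X] = 32 = 32.000000.


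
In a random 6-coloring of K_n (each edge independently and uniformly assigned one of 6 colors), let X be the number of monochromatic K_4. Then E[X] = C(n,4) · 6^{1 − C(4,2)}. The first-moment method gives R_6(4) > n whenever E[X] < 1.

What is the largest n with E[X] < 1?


We need C(n, 4) · 6^{1 − 6} < 1, i.e. C(n, 4) < 6^{6 − 1} = 7776.
Check values of n near the boundary:
  n = 17: C(17, 4) = 2380; 2380 < 7776? YES
  n = 18: C(18, 4) = 3060; 3060 < 7776? YES
  n = 19: C(19, 4) = 3876; 3876 < 7776? YES
  n = 20: C(20, 4) = 4845; 4845 < 7776? YES
  n = 21: C(21, 4) = 5985; 5985 < 7776? YES
  n = 22: C(22, 4) = 7315; 7315 < 7776? YES
  n = 23: C(23, 4) = 8855; 8855 < 7776? NO
  n = 24: C(24, 4) = 10626; 10626 < 7776? NO
The largest n with C(n, 4) < 7776 is n = 22 (where E[X] = 7315/7776 ≈ 0.940715). Hence R_6(4) > 22, i.e. R_6(4) ≥ 23.

Largest n = 22; hence R_6(4) > 22.


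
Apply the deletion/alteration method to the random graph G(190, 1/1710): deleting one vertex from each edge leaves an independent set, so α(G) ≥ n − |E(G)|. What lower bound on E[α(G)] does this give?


E[|E(G)|] = C(190, 2)·p = 17955 · (1/1710) = 21/2.
E[α(G)] ≥ n − E[|E(G)|] = 190 − 21/2 = 359/2.
Numerically: ≈ 179.500.
(This is only a lower bound; the true E[α(G)] may be larger.)

E[α(G)] ≥ 359/2 ≈ 179.500.


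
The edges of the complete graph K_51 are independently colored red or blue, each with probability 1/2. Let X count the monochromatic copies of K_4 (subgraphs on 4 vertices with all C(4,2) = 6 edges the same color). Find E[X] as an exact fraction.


Let X = Σ_S X_S over the C(51, 4) = 249900 subsets S of size 4, where X_S = 1 if the K_4 on S is monochromatic.
For a fixed S, the K_4 on S has C(4, 2) = 6 edges. P[all 6 edges red] = (1/2)^6, and likewise for blue, so P[monochromatic] = 2·(1/2)^6 = 2^{1 − 6} = 1/32.
Summing: E[X] = C(51, 4) · 2^{1 − 6} = 249900 · 1/32 = 62475/8.
Numerically: E[X] ≈ 7809.375.

E[X] = C(51,4)·2^(1−C(4,2)) = 62475/8 ≈ 7809.375.


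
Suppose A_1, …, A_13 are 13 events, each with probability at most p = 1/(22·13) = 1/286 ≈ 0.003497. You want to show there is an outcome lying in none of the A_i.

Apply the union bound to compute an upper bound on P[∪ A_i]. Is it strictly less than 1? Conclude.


Union bound: P[∪_{i=1}^{13} A_i] ≤ Σ_i P[A_i] ≤ 13·p = 13·(1/286) = 1/22.
Numerically: 1/22 ≈ 0.045455.
Is 1/22 < 1? YES.
Since P[∪ A_i] ≤ 1/22 < 1, the complement has P[∩ A_i^c] ≥ 1 − 1/22 = 21/22 > 0, so some outcome avoids every A_i.

13·p = 1/22 ≈ 0.045455; existence CERTIFIED by the union bound.


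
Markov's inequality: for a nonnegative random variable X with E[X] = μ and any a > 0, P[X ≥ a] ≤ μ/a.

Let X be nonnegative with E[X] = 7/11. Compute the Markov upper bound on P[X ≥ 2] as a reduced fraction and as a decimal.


μ = E[X] = 7/11, a = 2.
Markov: P[X ≥ 2] ≤ μ/a = (7/11)/2 = 7/22.
Numerically: ≈ 0.3182.
(Since a = 2 > μ = 0.6364, the bound 7/22 is < 1 and informative.)

P[X ≥ 2] ≤ 7/22 ≈ 0.3182.


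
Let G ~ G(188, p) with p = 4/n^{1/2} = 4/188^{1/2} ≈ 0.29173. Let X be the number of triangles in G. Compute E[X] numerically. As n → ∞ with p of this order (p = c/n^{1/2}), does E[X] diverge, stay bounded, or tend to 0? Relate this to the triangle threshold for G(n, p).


Number of potential triangles: C(188, 3) = 1089836.
Each occurs with probability p³ ≈ (0.29173)³ ≈ 2.48280837e-02.
By linearity: E[X] = C(188, 3)·p³ ≈ 1089836 · 2.48280837e-02 ≈ 27058.539383.
Since α = 1/2 < 1, p = c/n^{1/2} ≫ 1/n is above the triangle threshold p ~ 1/n. Asymptotically E[X] ~ (c³/6)·n^{3(1−α)} = (4³/6)·n^{1.5} → ∞; triangles are abundant w.h.p.

E[X] ≈ 27058.539383; in regime p = Θ(1/n^{1/2}) E[X] diverges (above the triangle threshold p ~ 1/n).


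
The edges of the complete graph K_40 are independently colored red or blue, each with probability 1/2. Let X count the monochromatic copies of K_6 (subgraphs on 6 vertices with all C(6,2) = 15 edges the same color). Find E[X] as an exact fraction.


Let X = Σ_S X_S over the C(40, 6) = 3838380 subsets S of size 6, where X_S = 1 if the K_6 on S is monochromatic.
For a fixed S, the K_6 on S has C(6, 2) = 15 edges. P[all 15 edges red] = (1/2)^15, and likewise for blue, so P[monochromatic] = 2·(1/2)^15 = 2^{1 − 15} = 1/16384.
By linearity: E[X] = C(40, 6) · 2^{1 − 15} = 3838380 · 1/16384 = 959595/4096.
Numerically: E[X] ≈ 234.27612.

E[X] = C(40,6)·2^(1−C(6,2)) = 959595/4096 ≈ 234.27612.


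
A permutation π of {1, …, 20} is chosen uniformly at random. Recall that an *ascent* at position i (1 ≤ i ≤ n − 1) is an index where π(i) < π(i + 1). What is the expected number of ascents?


Write X = Σ X_I over i = 1, …, 19, with X_I the indicator of one ascent.
There are 19 indicators.
For each fixed i, the pair (π(i), π(i+1)) is a uniformly random ordered pair of distinct values from {1, …, 20}; by symmetry P[π(i) < π(i+1)] = 1/2.
By linearity: E[X] = 19 · (1/2) = (20 − 1) · (1/2) = 19/2 ≈ 9.5000.

E[X] = 19/2 = 9.5000.


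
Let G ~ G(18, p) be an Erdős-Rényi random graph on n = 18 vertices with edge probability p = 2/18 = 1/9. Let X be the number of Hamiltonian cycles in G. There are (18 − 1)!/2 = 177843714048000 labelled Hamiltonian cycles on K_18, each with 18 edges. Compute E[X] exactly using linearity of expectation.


K_18 has (18 − 1)!/2 = 177843714048000 labelled Hamiltonian cycles.
For each such Hamiltonian cycle H, let X_H = 1 if all 18 edges of H are present in G. Then P[X_H = 1] = p^{18} = (1/9)^{18} = 1/150094635296999121.
By linearity: E[X] = Σ_H E[X_H] = 177843714048000 · p^{18} = 177843714048000 · 1/150094635296999121 = 243955712000/205891132094649.
Numerically: E[X] ≈ 0.001185.

E[X] = 177843714048000 · (1/9)^{18} = 243955712000/205891132094649 ≈ 0.001185.


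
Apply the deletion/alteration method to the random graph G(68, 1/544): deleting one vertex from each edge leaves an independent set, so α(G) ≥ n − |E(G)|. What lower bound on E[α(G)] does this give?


E[|E(G)|] = C(68, 2)·p = 2278 · (1/544) = 67/16.
E[α(G)] ≥ n − E[|E(G)|] = 68 − 67/16 = 1021/16.
Numerically: ≈ 63.81250.
(This is only a lower bound; the true E[α(G)] may be larger.)

E[α(G)] ≥ 1021/16 ≈ 63.81250.


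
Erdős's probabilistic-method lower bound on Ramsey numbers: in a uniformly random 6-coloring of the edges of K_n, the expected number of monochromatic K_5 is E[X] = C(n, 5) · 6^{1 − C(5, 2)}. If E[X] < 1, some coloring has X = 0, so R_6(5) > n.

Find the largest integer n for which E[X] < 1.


We need C(n, 5) · 6^{1 − 10} < 1, i.e. C(n, 5) < 6^{10 − 1} = 10077696.
Check values of n near the boundary:
  n = 62: C(62, 5) = 6471002; 6471002 < 10077696? YES
  n = 63: C(63, 5) = 7028847; 7028847 < 10077696? YES
  n = 64: C(64, 5) = 7624512; 7624512 < 10077696? YES
  n = 65: C(65, 5) = 8259888; 8259888 < 10077696? YES
  n = 66: C(66, 5) = 8936928; 8936928 < 10077696? YES
  n = 67: C(67, 5) = 9657648; 9657648 < 10077696? YES
  n = 68: C(68, 5) = 10424128; 10424128 < 10077696? NO
  n = 69: C(69, 5) = 11238513; 11238513 < 10077696? NO
The largest n with C(n, 5) < 10077696 is n = 67 (where E[X] = 67067/69984 ≈ 0.9583190). Hence R_6(5) > 67, i.e. R_6(5) ≥ 68.

Largest n = 67; hence R_6(5) > 67.


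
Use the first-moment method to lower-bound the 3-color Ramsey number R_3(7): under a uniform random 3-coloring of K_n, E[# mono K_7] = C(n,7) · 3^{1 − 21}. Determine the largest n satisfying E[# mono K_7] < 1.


We need C(n, 7) · 3^{1 − 21} < 1, i.e. C(n, 7) < 3^{21 − 1} = 3486784401.
Check values of n near the boundary:
  n = 75: C(75, 7) = 1984829850; 1984829850 < 3486784401? YES
  n = 76: C(76, 7) = 2186189400; 2186189400 < 3486784401? YES
  n = 77: C(77, 7) = 2404808340; 2404808340 < 3486784401? YES
  n = 78: C(78, 7) = 2641902120; 2641902120 < 3486784401? YES
  n = 79: C(79, 7) = 2898753715; 2898753715 < 3486784401? YES
  n = 80: C(80, 7) = 3176716400; 3176716400 < 3486784401? YES
  n = 81: C(81, 7) = 3477216600; 3477216600 < 3486784401? YES
  n = 82: C(82, 7) = 3801756816; 3801756816 < 3486784401? NO
  n = 83: C(83, 7) = 4151918628; 4151918628 < 3486784401? NO
The largest n with C(n, 7) < 3486784401 is n = 81 (where E[X] = 42928600/43046721 ≈ 0.9973). Hence R_3(7) > 81, i.e. R_3(7) ≥ 82.

Largest n = 81; hence R_3(7) > 81.


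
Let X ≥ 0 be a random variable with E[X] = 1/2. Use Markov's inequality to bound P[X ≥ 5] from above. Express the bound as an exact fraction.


μ = E[X] = 1/2, a = 5.
Markov: P[X ≥ 5] ≤ μ/a = (1/2)/5 = 1/10.
Numerically: ≈ 0.1000.
(Since a = 5 > μ = 0.5000, the bound 1/10 is < 1 and informative.)

P[X ≥ 5] ≤ 1/10 ≈ 0.1000.


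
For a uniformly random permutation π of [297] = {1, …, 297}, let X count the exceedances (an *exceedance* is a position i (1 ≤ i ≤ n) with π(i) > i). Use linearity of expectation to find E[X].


Write X = Σ_{i=1}^{297} X_i, where X_i = 1_{π(i) > i}.
For each fixed i, π(i) is uniform over {1, …, 297} (marginal of a uniform permutation), so P[π(i) > i] = (n − i)/n. Summing: Σ_{i=1}^{297} (n − i)/n = (0 + 1 + … + 296)/297 = 297(297 − 1)/(2·297) = (297 − 1)/2.
Hence E[X] = Σ_{i=1}^{297} (297 − i)/297 = 148 ≈ 148.000.

E[X] = 148 = 148.000.


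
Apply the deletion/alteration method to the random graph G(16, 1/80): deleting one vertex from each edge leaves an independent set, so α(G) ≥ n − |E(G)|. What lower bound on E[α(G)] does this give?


E[|E(G)|] = C(16, 2)·p = 120 · (1/80) = 3/2.
E[α(G)] ≥ n − E[|E(G)|] = 16 − 3/2 = 29/2.
Numerically: ≈ 14.50000.
(This is only a lower bound; the true E[α(G)] may be larger.)

E[α(G)] ≥ 29/2 ≈ 14.50000.


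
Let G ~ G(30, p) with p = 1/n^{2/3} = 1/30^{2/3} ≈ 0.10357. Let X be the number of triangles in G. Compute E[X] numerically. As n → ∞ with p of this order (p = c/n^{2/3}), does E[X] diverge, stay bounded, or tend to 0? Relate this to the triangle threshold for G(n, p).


Number of potential triangles: C(30, 3) = 4060.
Each occurs with probability p³ ≈ (0.10357)³ ≈ 1.1111111e-03.
By linearity: E[X] = C(30, 3)·p³ ≈ 4060 · 1.1111111e-03 ≈ 4.51111.
Since α = 2/3 < 1, p = c/n^{2/3} ≫ 1/n is above the triangle threshold p ~ 1/n. Asymptotically E[X] ~ (c³/6)·n^{3(1−α)} = (1³/6)·n^{1} → ∞; triangles are abundant w.h.p.

E[X] ≈ 4.51111; in regime p = Θ(1/n^{2/3}) E[X] diverges (above the triangle threshold p ~ 1/n).


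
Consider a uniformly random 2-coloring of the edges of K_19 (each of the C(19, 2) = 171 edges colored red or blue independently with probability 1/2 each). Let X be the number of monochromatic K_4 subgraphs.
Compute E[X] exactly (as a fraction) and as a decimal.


Let X = Σ_S X_S over the C(19, 4) = 3876 subsets S of size 4, where X_S = 1 if the K_4 on S is monochromatic.
For a fixed S, the K_4 on S has C(4, 2) = 6 edges. P[all 6 edges red] = (1/2)^6, and likewise for blue, so P[monochromatic] = 2·(1/2)^6 = 2^{1 − 6} = 1/32.
By linearity: E[X] = C(19, 4) · 2^{1 − 6} = 3876 · 1/32 = 969/8.
Numerically: E[X] ≈ 121.1250.

E[X] = C(19,4)·2^(1−C(4,2)) = 969/8 ≈ 121.1250.


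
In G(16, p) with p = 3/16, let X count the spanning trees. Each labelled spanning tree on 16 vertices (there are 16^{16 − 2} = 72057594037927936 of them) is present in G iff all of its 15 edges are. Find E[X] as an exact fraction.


K_16 has 16^{16 − 2} = 72057594037927936 labelled spanning trees.
For each such spanning tree H, let X_H = 1 if all 15 edges of H are present in G. Then P[X_H = 1] = p^{15} = (3/16)^{15} = 14348907/1152921504606846976.
By linearity of expectation: E[X] = Σ_H E[X_H] = 72057594037927936 · p^{15} = 72057594037927936 · 14348907/1152921504606846976 = 14348907/16.
Numerically: E[X] ≈ 8.968e+05.

E[X] = 72057594037927936 · (3/16)^{15} = 14348907/16 ≈ 8.968e+05.


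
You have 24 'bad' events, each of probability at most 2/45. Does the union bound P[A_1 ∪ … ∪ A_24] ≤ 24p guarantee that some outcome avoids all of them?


Union bound: P[∪_{i=1}^{24} A_i] ≤ Σ_i P[A_i] ≤ 24·p = 24·(2/45) = 16/15.
Numerically: 16/15 ≈ 1.066667.
Is 16/15 < 1? NO.
Since the bound 16/15 is ≥ 1, the union bound is uninformative here; it does NOT by itself certify existence.

24·p = 16/15 ≈ 1.066667; existence NOT certified by the union bound.


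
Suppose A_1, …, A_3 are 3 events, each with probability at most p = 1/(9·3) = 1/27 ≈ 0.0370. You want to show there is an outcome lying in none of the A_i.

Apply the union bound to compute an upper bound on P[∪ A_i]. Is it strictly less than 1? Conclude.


Union bound: P[∪_{i=1}^{3} A_i] ≤ Σ_i P[A_i] ≤ 3·p = 3·(1/27) = 1/9.
Numerically: 1/9 ≈ 0.1111.
Is 1/9 < 1? YES.
Since P[∪ A_i] ≤ 1/9 < 1, the complement has P[∩ A_i^c] ≥ 1 − 1/9 = 8/9 > 0, so some outcome avoids every A_i.

3·p = 1/9 ≈ 0.1111; existence CERTIFIED by the union bound.


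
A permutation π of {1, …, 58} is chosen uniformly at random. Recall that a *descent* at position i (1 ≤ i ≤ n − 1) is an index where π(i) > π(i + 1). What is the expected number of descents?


Write X = Σ X_I over i = 1, …, 57, with X_I the indicator of one descent.
There are 57 indicators.
For each fixed i, the pair (π(i), π(i+1)) is a uniformly random ordered pair of distinct values from {1, …, 58}; by symmetry P[π(i) > π(i+1)] = 1/2.
By linearity: E[X] = 57 · (1/2) = (58 − 1) · (1/2) = 57/2 ≈ 28.500.

E[X] = 57/2 = 28.500.


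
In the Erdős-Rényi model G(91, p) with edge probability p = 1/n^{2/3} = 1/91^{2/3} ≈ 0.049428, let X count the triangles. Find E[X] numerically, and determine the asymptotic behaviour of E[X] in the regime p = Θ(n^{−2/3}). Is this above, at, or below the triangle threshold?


Number of potential triangles: C(91, 3) = 121485.
Each occurs with probability p³ ≈ (0.049428)³ ≈ 1.2075836e-04.
By linearity: E[X] = C(91, 3)·p³ ≈ 121485 · 1.2075836e-04 ≈ 14.67033.
Since α = 2/3 < 1, p = c/n^{2/3} ≫ 1/n is above the triangle threshold p ~ 1/n. Asymptotically E[X] ~ (c³/6)·n^{3(1−α)} = (1³/6)·n^{1} → ∞; triangles are abundant w.h.p.

E[X] ≈ 14.67033; in regime p = Θ(1/n^{2/3}) E[X] diverges (above the triangle threshold p ~ 1/n).


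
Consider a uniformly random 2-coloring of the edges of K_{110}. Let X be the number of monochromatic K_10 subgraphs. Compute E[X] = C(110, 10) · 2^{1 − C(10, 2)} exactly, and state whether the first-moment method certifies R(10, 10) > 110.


E[X] = C(110, 10) · 2^{1 − 45} = 46897636623981 · 2^{−44} = 46897636623981/17592186044416.
As a reduced fraction: E[X] = 46897636623981/17592186044416 ≈ 2.666.
Is E[X] < 1? NO.
Since E[X] ≥ 1, the first-moment bound is inconclusive at n = 110; it does NOT by itself certify R(10, 10) > 110.

E[X] = 46897636623981/17592186044416 ≈ 2.666; E[X] ≥ 1; first-moment method inconclusive here.


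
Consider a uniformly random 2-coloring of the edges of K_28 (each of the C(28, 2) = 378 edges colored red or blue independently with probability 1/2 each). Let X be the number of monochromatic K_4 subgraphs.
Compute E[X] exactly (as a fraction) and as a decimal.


Let X = Σ_S X_S over the C(28, 4) = 20475 subsets S of size 4, where X_S = 1 if the K_4 on S is monochromatic.
For a fixed S, the K_4 on S has C(4, 2) = 6 edges. P[all 6 edges red] = (1/2)^6, and likewise for blue, so P[monochromatic] = 2·(1/2)^6 = 2^{1 − 6} = 1/32.
By linearity of expectation: E[X] = C(28, 4) · 2^{1 − 6} = 20475 · 1/32 = 20475/32.
Numerically: E[X] ≈ 639.84375.

E[X] = C(28,4)·2^(1−C(4,2)) = 20475/32 ≈ 639.84375.


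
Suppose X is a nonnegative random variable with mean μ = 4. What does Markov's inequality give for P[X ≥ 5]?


μ = E[X] = 4, a = 5.
Markov: P[X ≥ 5] ≤ μ/a = (4)/5 = 4/5.
Numerically: ≈ 0.800.
(Since a = 5 > μ = 4.000, the bound 4/5 is < 1 and informative.)

P[X ≥ 5] ≤ 4/5 ≈ 0.800.


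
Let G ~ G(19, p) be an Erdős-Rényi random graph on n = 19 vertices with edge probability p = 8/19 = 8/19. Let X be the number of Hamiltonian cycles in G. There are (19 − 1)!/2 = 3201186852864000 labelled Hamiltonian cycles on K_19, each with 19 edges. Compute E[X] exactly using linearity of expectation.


K_19 has (19 − 1)!/2 = 3201186852864000 labelled Hamiltonian cycles.
For each such Hamiltonian cycle H, let X_H = 1 if all 19 edges of H are present in G. Then P[X_H = 1] = p^{19} = (8/19)^{19} = 144115188075855872/1978419655660313589123979.
By linearity: E[X] = Σ_H E[X_H] = 3201186852864000 · p^{19} = 3201186852864000 · 144115188075855872/1978419655660313589123979 = 461339645366452518590934417408000/1978419655660313589123979.
Numerically: E[X] ≈ 2.332e+08.

E[X] = 3201186852864000 · (8/19)^{19} = 461339645366452518590934417408000/1978419655660313589123979 ≈ 2.332e+08.


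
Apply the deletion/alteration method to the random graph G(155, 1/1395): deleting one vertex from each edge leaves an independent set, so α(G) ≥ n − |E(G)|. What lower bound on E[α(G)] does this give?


E[|E(G)|] = C(155, 2)·p = 11935 · (1/1395) = 77/9.
E[α(G)] ≥ n − E[|E(G)|] = 155 − 77/9 = 1318/9.
Numerically: ≈ 146.444.
(This is only a lower bound; the true E[α(G)] may be larger.)

E[α(G)] ≥ 1318/9 ≈ 146.444.


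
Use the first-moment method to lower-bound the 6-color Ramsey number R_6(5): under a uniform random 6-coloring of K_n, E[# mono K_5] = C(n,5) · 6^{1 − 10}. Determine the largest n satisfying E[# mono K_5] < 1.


We need C(n, 5) · 6^{1 − 10} < 1, i.e. C(n, 5) < 6^{10 − 1} = 10077696.
Check values of n near the boundary:
  n = 62: C(62, 5) = 6471002; 6471002 < 10077696? YES
  n = 63: C(63, 5) = 7028847; 7028847 < 10077696? YES
  n = 64: C(64, 5) = 7624512; 7624512 < 10077696? YES
  n = 65: C(65, 5) = 8259888; 8259888 < 10077696? YES
  n = 66: C(66, 5) = 8936928; 8936928 < 10077696? YES
  n = 67: C(67, 5) = 9657648; 9657648 < 10077696? YES
  n = 68: C(68, 5) = 10424128; 10424128 < 10077696? NO
The largest n with C(n, 5) < 10077696 is n = 67 (where E[X] = 67067/69984 ≈ 0.9583190). Hence R_6(5) > 67, i.e. R_6(5) ≥ 68.

Largest n = 67; hence R_6(5) > 67.


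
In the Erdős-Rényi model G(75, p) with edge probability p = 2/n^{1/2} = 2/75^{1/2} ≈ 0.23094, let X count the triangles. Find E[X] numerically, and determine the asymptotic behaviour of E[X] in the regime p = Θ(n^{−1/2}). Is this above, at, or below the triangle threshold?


Number of potential triangles: C(75, 3) = 67525.
Each occurs with probability p³ ≈ (0.23094)³ ≈ 1.23168057e-02.
By linearity: E[X] = C(75, 3)·p³ ≈ 67525 · 1.23168057e-02 ≈ 831.692308.
Since α = 1/2 < 1, p = c/n^{1/2} ≫ 1/n is above the triangle threshold p ~ 1/n. Asymptotically E[X] ~ (c³/6)·n^{3(1−α)} = (2³/6)·n^{1.5} → ∞; triangles are abundant w.h.p.

E[X] ≈ 831.692308; in regime p = Θ(1/n^{1/2}) E[X] diverges (above the triangle threshold p ~ 1/n).


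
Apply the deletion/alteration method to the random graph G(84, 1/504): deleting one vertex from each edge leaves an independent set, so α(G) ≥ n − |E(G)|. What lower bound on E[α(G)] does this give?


E[|E(G)|] = C(84, 2)·p = 3486 · (1/504) = 83/12.
E[α(G)] ≥ n − E[|E(G)|] = 84 − 83/12 = 925/12.
Numerically: ≈ 77.083.
(This is only a lower bound; the true E[α(G)] may be larger.)

E[α(G)] ≥ 925/12 ≈ 77.083.


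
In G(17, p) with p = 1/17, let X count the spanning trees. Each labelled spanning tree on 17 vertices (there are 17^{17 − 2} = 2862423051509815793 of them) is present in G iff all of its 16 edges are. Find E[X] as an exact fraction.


K_17 has 17^{17 − 2} = 2862423051509815793 labelled spanning trees.
For each such spanning tree H, let X_H = 1 if all 16 edges of H are present in G. Then P[X_H = 1] = p^{16} = (1/17)^{16} = 1/48661191875666868481.
By linearity: E[X] = Σ_H E[X_H] = 2862423051509815793 · p^{16} = 2862423051509815793 · 1/48661191875666868481 = 1/17.
Numerically: E[X] ≈ 0.0588235.

E[X] = 2862423051509815793 · (1/17)^{16} = 1/17 ≈ 0.0588235.


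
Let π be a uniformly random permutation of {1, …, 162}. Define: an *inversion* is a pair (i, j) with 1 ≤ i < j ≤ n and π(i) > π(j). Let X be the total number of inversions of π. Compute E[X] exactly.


Write X = Σ X_I over the C(162, 2) = 13041 pairs i < j, with X_I the indicator of one inversion.
There are 13041 indicators.
For each fixed pair i < j, the values π(i) and π(j) are two distinct elements of {1, …, 162} in uniformly random order; by symmetry P[π(i) > π(j)] = 1/2.
By linearity: E[X] = 13041 · (1/2) = C(162, 2) · (1/2) = 13041/2 = 13041/2 ≈ 6520.500.

E[X] = 13041/2 = 6520.500.


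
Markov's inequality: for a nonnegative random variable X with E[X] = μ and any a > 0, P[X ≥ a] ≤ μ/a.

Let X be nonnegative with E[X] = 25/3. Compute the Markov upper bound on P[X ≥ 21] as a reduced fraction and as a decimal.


μ = E[X] = 25/3, a = 21.
Markov: P[X ≥ 21] ≤ μ/a = (25/3)/21 = 25/63.
Numerically: ≈ 0.39683.
(Since a = 21 > μ = 8.33333, the bound 25/63 is < 1 and informative.)

P[X ≥ 21] ≤ 25/63 ≈ 0.39683.


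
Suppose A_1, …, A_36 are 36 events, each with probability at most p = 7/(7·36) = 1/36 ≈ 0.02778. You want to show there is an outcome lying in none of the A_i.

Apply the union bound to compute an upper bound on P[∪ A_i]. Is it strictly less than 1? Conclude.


Union bound: P[∪_{i=1}^{36} A_i] ≤ Σ_i P[A_i] ≤ 36·p = 36·(1/36) = 1.
Numerically: 1 ≈ 1.00000.
Is 1 < 1? NO.
Since the bound 1 is ≥ 1, the union bound is uninformative here; it does NOT by itself certify existence.

36·p = 1 ≈ 1.00000; existence NOT certified by the union bound.


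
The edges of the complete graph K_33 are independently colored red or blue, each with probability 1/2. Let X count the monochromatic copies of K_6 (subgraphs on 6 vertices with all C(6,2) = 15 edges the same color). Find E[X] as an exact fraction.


Let X = Σ_S X_S over the C(33, 6) = 1107568 subsets S of size 6, where X_S = 1 if the K_6 on S is monochromatic.
For a fixed S, the K_6 on S has C(6, 2) = 15 edges. P[all 15 edges red] = (1/2)^15, and likewise for blue, so P[monochromatic] = 2·(1/2)^15 = 2^{1 − 15} = 1/16384.
Summing: E[X] = C(33, 6) · 2^{1 − 15} = 1107568 · 1/16384 = 69223/1024.
Numerically: E[X] ≈ 67.600586.

E[X] = C(33,6)·2^(1−C(6,2)) = 69223/1024 ≈ 67.600586.


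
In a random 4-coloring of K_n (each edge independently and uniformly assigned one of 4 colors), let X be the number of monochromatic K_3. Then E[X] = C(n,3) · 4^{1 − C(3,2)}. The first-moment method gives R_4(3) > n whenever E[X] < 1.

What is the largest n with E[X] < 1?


We need C(n, 3) · 4^{1 − 3} < 1, i.e. C(n, 3) < 4^{3 − 1} = 16.
Check values of n near the boundary:
  n = 3: C(3, 3) = 1; 1 < 16? YES
  n = 4: C(4, 3) = 4; 4 < 16? YES
  n = 5: C(5, 3) = 10; 10 < 16? YES
  n = 6: C(6, 3) = 20; 20 < 16? NO
  n = 7: C(7, 3) = 35; 35 < 16? NO
The largest n with C(n, 3) < 16 is n = 5 (where E[X] = 5/8 ≈ 0.6250). Hence R_4(3) > 5, i.e. R_4(3) ≥ 6.

Largest n = 5; hence R_4(3) > 5.


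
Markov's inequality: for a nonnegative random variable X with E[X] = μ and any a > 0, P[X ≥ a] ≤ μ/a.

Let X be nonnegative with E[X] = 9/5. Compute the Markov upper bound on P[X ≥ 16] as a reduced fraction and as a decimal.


μ = E[X] = 9/5, a = 16.
Markov: P[X ≥ 16] ≤ μ/a = (9/5)/16 = 9/80.
Numerically: ≈ 0.11250.
(Since a = 16 > μ = 1.80000, the bound 9/80 is < 1 and informative.)

P[X ≥ 16] ≤ 9/80 ≈ 0.11250.


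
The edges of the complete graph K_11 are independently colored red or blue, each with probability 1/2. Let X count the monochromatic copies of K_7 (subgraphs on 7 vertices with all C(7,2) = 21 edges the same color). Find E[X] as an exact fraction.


Let X = Σ_S X_S over the C(11, 7) = 330 subsets S of size 7, where X_S = 1 if the K_7 on S is monochromatic.
For a fixed S, the K_7 on S has C(7, 2) = 21 edges. P[all 21 edges red] = (1/2)^21, and likewise for blue, so P[monochromatic] = 2·(1/2)^21 = 2^{1 − 21} = 1/1048576.
By linearity of expectation: E[X] = C(11, 7) · 2^{1 − 21} = 330 · 1/1048576 = 165/524288.
Numerically: E[X] ≈ 0.00031.

E[X] = C(11,7)·2^(1−C(7,2)) = 165/524288 ≈ 0.00031.


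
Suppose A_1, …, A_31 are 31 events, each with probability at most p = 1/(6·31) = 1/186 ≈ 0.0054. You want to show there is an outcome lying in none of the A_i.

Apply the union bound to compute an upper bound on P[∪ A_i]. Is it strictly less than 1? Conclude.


Union bound: P[∪_{i=1}^{31} A_i] ≤ Σ_i P[A_i] ≤ 31·p = 31·(1/186) = 1/6.
Numerically: 1/6 ≈ 0.1667.
Is 1/6 < 1? YES.
Since P[∪ A_i] ≤ 1/6 < 1, the complement has P[∩ A_i^c] ≥ 1 − 1/6 = 5/6 > 0, so some outcome avoids every A_i.

31·p = 1/6 ≈ 0.1667; existence CERTIFIED by the union bound.


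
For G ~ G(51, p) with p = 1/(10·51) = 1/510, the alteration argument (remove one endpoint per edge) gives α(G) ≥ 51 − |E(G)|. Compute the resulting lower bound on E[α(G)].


E[|E(G)|] = C(51, 2)·p = 1275 · (1/510) = 5/2.
E[α(G)] ≥ n − E[|E(G)|] = 51 − 5/2 = 97/2.
Numerically: ≈ 48.500000.
(This is only a lower bound; the true E[α(G)] may be larger.)

E[α(G)] ≥ 97/2 ≈ 48.500000.


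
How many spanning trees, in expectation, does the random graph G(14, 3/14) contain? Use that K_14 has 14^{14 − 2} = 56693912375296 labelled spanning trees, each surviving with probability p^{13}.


K_14 has 14^{14 − 2} = 56693912375296 labelled spanning trees.
For each such spanning tree H, let X_H = 1 if all 13 edges of H are present in G. Then P[X_H = 1] = p^{13} = (3/14)^{13} = 1594323/793714773254144.
Summing the indicators: E[X] = Σ_H E[X_H] = 56693912375296 · p^{13} = 56693912375296 · 1594323/793714773254144 = 1594323/14.
Numerically: E[X] ≈ 1.139e+05.

E[X] = 56693912375296 · (3/14)^{13} = 1594323/14 ≈ 1.139e+05.
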